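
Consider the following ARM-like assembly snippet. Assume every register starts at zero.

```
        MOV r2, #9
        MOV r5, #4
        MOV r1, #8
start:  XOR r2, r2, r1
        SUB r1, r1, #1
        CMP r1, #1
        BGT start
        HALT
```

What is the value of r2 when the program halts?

r2=9
r5=4
r1=8
r2=9^8=1
r1=8-1=7
CMP r1, #1  (cmp 7,1)
BGT start: taken
r2=1^7=6
r1=7-1=6
CMP r1, #1  (cmp 6,1)
BGT start: taken
r2=6^6=0
r1=6-1=5
CMP r1, #1  (cmp 5,1)
BGT start: taken
r2=0^5=5
r1=5-1=4
CMP r1, #1  (cmp 4,1)
BGT start: taken
r2=5^4=1
r1=4-1=3
CMP r1, #1  (cmp 3,1)
BGT start: taken
r2=1^3=2
r1=3-1=2
CMP r1, #1  (cmp 2,1)
BGT start: taken
r2=2^2=0
r1=2-1=1
CMP r1, #1  (cmp 1,1)
BGT start: not taken
halt.

0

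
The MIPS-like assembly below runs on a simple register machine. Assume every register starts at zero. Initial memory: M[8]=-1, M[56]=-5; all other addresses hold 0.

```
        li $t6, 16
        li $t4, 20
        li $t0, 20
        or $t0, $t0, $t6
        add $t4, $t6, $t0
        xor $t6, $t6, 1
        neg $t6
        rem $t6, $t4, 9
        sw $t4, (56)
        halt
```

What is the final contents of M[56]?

36

$t6=16
$t4=20
$t0=20
$t0=20|16=20
$t4=16+20=36
$t6=16^1=17
$t6=-(17)=-17
$t6=36%9=0
sw $t4, (56) → M[56]=36
halt.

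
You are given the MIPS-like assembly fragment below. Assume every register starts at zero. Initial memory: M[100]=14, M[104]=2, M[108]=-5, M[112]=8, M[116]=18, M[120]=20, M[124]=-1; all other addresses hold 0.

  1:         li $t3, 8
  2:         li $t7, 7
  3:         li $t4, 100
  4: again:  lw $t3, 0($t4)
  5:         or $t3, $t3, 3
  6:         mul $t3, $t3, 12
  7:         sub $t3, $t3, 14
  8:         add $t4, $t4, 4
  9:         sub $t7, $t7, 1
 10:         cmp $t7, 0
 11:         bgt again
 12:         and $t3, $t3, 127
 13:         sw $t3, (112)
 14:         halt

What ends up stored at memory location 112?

after li $t3, 8: $t3=8
after li $t7, 7: $t7=7
after li $t4, 100: $t4=100
after lw $t3, 0($t4): $t3=M[100]=14
after or $t3, $t3, 3: $t3=14|3=15
after mul $t3, $t3, 12: $t3=15*12=180
after sub $t3, $t3, 14: $t3=180-14=166
after add $t4, $t4, 4: $t4=100+4=104
after sub $t7, $t7, 1: $t7=7-1=6
cmp $t7, 0  (cmp 6,0)
bgt again: taken
after lw $t3, 0($t4): $t3=M[104]=2
after or $t3, $t3, 3: $t3=2|3=3
after mul $t3, $t3, 12: $t3=3*12=36
after sub $t3, $t3, 14: $t3=36-14=22
after add $t4, $t4, 4: $t4=104+4=108
after sub $t7, $t7, 1: $t7=6-1=5
cmp $t7, 0  (cmp 5,0)
bgt again: taken
after lw $t3, 0($t4): $t3=M[108]=-5
after or $t3, $t3, 3: $t3=(-5)|3=-5
after mul $t3, $t3, 12: $t3=(-5)*12=-60
after sub $t3, $t3, 14: $t3=(-60)-14=-74
after add $t4, $t4, 4: $t4=108+4=112
after sub $t7, $t7, 1: $t7=5-1=4
cmp $t7, 0  (cmp 4,0)
bgt again: taken
after lw $t3, 0($t4): $t3=M[112]=8
after or $t3, $t3, 3: $t3=8|3=11
after mul $t3, $t3, 12: $t3=11*12=132
after sub $t3, $t3, 14: $t3=132-14=118
after add $t4, $t4, 4: $t4=112+4=116
after sub $t7, $t7, 1: $t7=4-1=3
cmp $t7, 0  (cmp 3,0)
bgt again: taken
after lw $t3, 0($t4): $t3=M[116]=18
after or $t3, $t3, 3: $t3=18|3=19
after mul $t3, $t3, 12: $t3=19*12=228
after sub $t3, $t3, 14: $t3=228-14=214
after add $t4, $t4, 4: $t4=116+4=120
after sub $t7, $t7, 1: $t7=3-1=2
cmp $t7, 0  (cmp 2,0)
bgt again: taken
after lw $t3, 0($t4): $t3=M[120]=20
after or $t3, $t3, 3: $t3=20|3=23
after mul $t3, $t3, 12: $t3=23*12=276
after sub $t3, $t3, 14: $t3=276-14=262
after add $t4, $t4, 4: $t4=120+4=124
after sub $t7, $t7, 1: $t7=2-1=1
cmp $t7, 0  (cmp 1,0)
bgt again: taken
after lw $t3, 0($t4): $t3=M[124]=-1
after or $t3, $t3, 3: $t3=(-1)|3=-1
after mul $t3, $t3, 12: $t3=(-1)*12=-12
after sub $t3, $t3, 14: $t3=(-12)-14=-26
after add $t4, $t4, 4: $t4=124+4=128
after sub $t7, $t7, 1: $t7=1-1=0
cmp $t7, 0  (cmp 0,0)
bgt again: not taken
after and $t3, $t3, 127: $t3=(-26)&127=102
sw $t3, (112) → M[112]=102
halt.

102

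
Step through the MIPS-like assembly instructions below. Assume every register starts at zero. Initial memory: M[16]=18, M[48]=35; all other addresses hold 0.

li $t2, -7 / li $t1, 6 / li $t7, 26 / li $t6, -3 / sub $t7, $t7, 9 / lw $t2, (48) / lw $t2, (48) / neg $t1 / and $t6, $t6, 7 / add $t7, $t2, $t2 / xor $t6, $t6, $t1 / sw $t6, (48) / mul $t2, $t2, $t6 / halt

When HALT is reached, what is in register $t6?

-1

$t2=-7
$t1=6
$t7=26
$t6=-3
$t7=26-9=17
$t2=M[48]=35
$t2=M[48]=35
$t1=-(6)=-6
$t6=(-3)&7=5
$t7=35+35=70
$t6=5^(-6)=-1
sw $t6, (48) → M[48]=-1
$t2=35*(-1)=-35
halt.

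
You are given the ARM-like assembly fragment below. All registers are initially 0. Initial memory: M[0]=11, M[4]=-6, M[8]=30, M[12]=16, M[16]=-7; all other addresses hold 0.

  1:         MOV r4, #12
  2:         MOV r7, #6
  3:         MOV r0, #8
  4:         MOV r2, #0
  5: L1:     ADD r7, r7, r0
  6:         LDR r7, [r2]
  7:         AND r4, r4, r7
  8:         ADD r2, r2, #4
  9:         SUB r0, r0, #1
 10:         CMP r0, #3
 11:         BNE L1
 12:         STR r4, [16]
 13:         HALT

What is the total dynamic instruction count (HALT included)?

41

r4=12
r7=6
r0=8
r2=0
r7=6+8=14
r7=M[0]=11
r4=12&11=8
r2=0+4=4
r0=8-1=7
CMP r0, #3  (cmp 7,3)
BNE L1: taken
r7=11+7=18
r7=M[4]=-6
r4=8&(-6)=8
r2=4+4=8
r0=7-1=6
CMP r0, #3  (cmp 6,3)
BNE L1: taken
r7=(-6)+6=0
r7=M[8]=30
r4=8&30=8
r2=8+4=12
r0=6-1=5
CMP r0, #3  (cmp 5,3)
BNE L1: taken
r7=30+5=35
r7=M[12]=16
r4=8&16=0
r2=12+4=16
r0=5-1=4
CMP r0, #3  (cmp 4,3)
BNE L1: taken
r7=16+4=20
r7=M[16]=-7
r4=0&(-7)=0
r2=16+4=20
r0=4-1=3
CMP r0, #3  (cmp 3,3)
BNE L1: not taken
STR r4, [16] → M[16]=0
halt.
Total executed instructions: 41.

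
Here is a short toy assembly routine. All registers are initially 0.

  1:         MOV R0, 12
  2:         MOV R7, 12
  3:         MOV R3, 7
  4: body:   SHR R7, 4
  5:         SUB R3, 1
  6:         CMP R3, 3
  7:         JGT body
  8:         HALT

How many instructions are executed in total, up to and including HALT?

after MOV R0, 12: R0=12
after MOV R7, 12: R7=12
after MOV R3, 7: R3=7
after SHR R7, 4: R7=12>>4=0
after SUB R3, 1: R3=7-1=6
CMP R3, 3  (cmp 6,3)
JGT body: taken
after SHR R7, 4: R7=0>>4=0
after SUB R3, 1: R3=6-1=5
CMP R3, 3  (cmp 5,3)
JGT body: taken
after SHR R7, 4: R7=0>>4=0
after SUB R3, 1: R3=5-1=4
CMP R3, 3  (cmp 4,3)
JGT body: taken
after SHR R7, 4: R7=0>>4=0
after SUB R3, 1: R3=4-1=3
CMP R3, 3  (cmp 3,3)
JGT body: not taken
halt.
Total executed instructions: 20.

20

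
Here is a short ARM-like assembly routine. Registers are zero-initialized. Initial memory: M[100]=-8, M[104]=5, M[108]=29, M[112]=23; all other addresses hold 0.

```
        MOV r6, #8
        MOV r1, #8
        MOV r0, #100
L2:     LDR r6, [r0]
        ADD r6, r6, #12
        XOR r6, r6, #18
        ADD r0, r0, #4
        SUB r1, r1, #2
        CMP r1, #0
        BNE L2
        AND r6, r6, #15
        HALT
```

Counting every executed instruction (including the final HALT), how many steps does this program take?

after MOV r6, #8: r6=8
after MOV r1, #8: r1=8
after MOV r0, #100: r0=100
after LDR r6, [r0]: r6=M[100]=-8
after ADD r6, r6, #12: r6=(-8)+12=4
after XOR r6, r6, #18: r6=4^18=22
after ADD r0, r0, #4: r0=100+4=104
after SUB r1, r1, #2: r1=8-2=6
CMP r1, #0  (cmp 6,0)
BNE L2: taken
after LDR r6, [r0]: r6=M[104]=5
after ADD r6, r6, #12: r6=5+12=17
after XOR r6, r6, #18: r6=17^18=3
after ADD r0, r0, #4: r0=104+4=108
after SUB r1, r1, #2: r1=6-2=4
CMP r1, #0  (cmp 4,0)
BNE L2: taken
after LDR r6, [r0]: r6=M[108]=29
after ADD r6, r6, #12: r6=29+12=41
after XOR r6, r6, #18: r6=41^18=59
after ADD r0, r0, #4: r0=108+4=112
after SUB r1, r1, #2: r1=4-2=2
CMP r1, #0  (cmp 2,0)
BNE L2: taken
after LDR r6, [r0]: r6=M[112]=23
after ADD r6, r6, #12: r6=23+12=35
after XOR r6, r6, #18: r6=35^18=49
after ADD r0, r0, #4: r0=112+4=116
after SUB r1, r1, #2: r1=2-2=0
CMP r1, #0  (cmp 0,0)
BNE L2: not taken
after AND r6, r6, #15: r6=49&15=1
halt.
Total executed instructions: 33.

33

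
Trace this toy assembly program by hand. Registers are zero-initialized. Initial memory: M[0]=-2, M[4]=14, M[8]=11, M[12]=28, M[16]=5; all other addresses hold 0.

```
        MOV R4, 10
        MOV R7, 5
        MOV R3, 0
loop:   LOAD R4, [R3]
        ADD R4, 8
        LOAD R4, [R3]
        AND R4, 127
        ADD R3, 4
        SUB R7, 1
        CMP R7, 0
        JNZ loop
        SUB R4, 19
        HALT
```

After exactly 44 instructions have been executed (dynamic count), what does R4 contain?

R4=10
R7=5
R3=0
R4=M[0]=-2
R4=(-2)+8=6
R4=M[0]=-2
R4=(-2)&127=126
R3=0+4=4
R7=5-1=4
CMP R7, 0  (cmp 4,0)
JNZ loop: taken
R4=M[4]=14
R4=14+8=22
R4=M[4]=14
R4=14&127=14
R3=4+4=8
R7=4-1=3
CMP R7, 0  (cmp 3,0)
JNZ loop: taken
R4=M[8]=11
R4=11+8=19
R4=M[8]=11
R4=11&127=11
R3=8+4=12
R7=3-1=2
CMP R7, 0  (cmp 2,0)
JNZ loop: taken
R4=M[12]=28
R4=28+8=36
R4=M[12]=28
R4=28&127=28
R3=12+4=16
R7=2-1=1
CMP R7, 0  (cmp 1,0)
JNZ loop: taken
R4=M[16]=5
R4=5+8=13
R4=M[16]=5
R4=5&127=5
R3=16+4=20
R7=1-1=0
CMP R7, 0  (cmp 0,0)
JNZ loop: not taken
R4=5-19=-14
After step 44: R4 = -14.

-14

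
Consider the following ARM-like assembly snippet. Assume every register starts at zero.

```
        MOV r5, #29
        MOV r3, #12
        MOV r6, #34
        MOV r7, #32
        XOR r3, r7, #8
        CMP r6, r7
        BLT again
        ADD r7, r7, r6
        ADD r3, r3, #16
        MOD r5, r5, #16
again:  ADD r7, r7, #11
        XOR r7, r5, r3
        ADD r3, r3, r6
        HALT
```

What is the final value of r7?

after MOV r5, #29: r5=29
after MOV r3, #12: r3=12
after MOV r6, #34: r6=34
after MOV r7, #32: r7=32
after XOR r3, r7, #8: r3=32^8=40
CMP r6, r7  (cmp 34,32)
BLT again: not taken
after ADD r7, r7, r6: r7=32+34=66
after ADD r3, r3, #16: r3=40+16=56
after MOD r5, r5, #16: r5=29%16=13
after ADD r7, r7, #11: r7=66+11=77
after XOR r7, r5, r3: r7=13^56=53
after ADD r3, r3, r6: r3=56+34=90
halt.

53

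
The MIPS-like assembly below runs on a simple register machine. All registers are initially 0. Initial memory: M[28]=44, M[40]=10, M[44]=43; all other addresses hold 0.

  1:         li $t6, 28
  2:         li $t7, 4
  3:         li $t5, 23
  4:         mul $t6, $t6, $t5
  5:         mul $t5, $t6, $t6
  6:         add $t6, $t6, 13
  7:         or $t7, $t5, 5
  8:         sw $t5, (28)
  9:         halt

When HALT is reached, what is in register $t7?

414741

$t6=28
$t7=4
$t5=23
$t6=28*23=644
$t5=644*644=414736
$t6=644+13=657
$t7=414736|5=414741
sw $t5, (28) → M[28]=414736
halt.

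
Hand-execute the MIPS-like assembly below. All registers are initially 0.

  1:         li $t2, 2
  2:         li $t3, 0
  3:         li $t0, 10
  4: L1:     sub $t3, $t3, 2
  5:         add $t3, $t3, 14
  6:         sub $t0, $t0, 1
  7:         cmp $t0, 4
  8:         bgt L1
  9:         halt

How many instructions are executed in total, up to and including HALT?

li $t2, 2 → $t2=2
li $t3, 0 → $t3=0
li $t0, 10 → $t0=10
sub $t3, $t3, 2 → $t3=0-2=-2
add $t3, $t3, 14 → $t3=(-2)+14=12
sub $t0, $t0, 1 → $t0=10-1=9
cmp $t0, 4  (cmp 9,4)
bgt L1: taken
sub $t3, $t3, 2 → $t3=12-2=10
add $t3, $t3, 14 → $t3=10+14=24
sub $t0, $t0, 1 → $t0=9-1=8
cmp $t0, 4  (cmp 8,4)
bgt L1: taken
sub $t3, $t3, 2 → $t3=24-2=22
add $t3, $t3, 14 → $t3=22+14=36
sub $t0, $t0, 1 → $t0=8-1=7
cmp $t0, 4  (cmp 7,4)
bgt L1: taken
sub $t3, $t3, 2 → $t3=36-2=34
add $t3, $t3, 14 → $t3=34+14=48
sub $t0, $t0, 1 → $t0=7-1=6
cmp $t0, 4  (cmp 6,4)
bgt L1: taken
sub $t3, $t3, 2 → $t3=48-2=46
add $t3, $t3, 14 → $t3=46+14=60
sub $t0, $t0, 1 → $t0=6-1=5
cmp $t0, 4  (cmp 5,4)
bgt L1: taken
sub $t3, $t3, 2 → $t3=60-2=58
add $t3, $t3, 14 → $t3=58+14=72
sub $t0, $t0, 1 → $t0=5-1=4
cmp $t0, 4  (cmp 4,4)
bgt L1: not taken
halt.
Total executed instructions: 34.

34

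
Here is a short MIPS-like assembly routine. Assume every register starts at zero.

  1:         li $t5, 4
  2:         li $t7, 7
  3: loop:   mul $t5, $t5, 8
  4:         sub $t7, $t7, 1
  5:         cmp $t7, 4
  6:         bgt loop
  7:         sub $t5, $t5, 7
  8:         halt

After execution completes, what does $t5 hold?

$t5=4
$t7=7
$t5=4*8=32
$t7=7-1=6
cmp $t7, 4  (cmp 6,4)
bgt loop: taken
$t5=32*8=256
$t7=6-1=5
cmp $t7, 4  (cmp 5,4)
bgt loop: taken
$t5=256*8=2048
$t7=5-1=4
cmp $t7, 4  (cmp 4,4)
bgt loop: not taken
$t5=2048-7=2041
halt.

2041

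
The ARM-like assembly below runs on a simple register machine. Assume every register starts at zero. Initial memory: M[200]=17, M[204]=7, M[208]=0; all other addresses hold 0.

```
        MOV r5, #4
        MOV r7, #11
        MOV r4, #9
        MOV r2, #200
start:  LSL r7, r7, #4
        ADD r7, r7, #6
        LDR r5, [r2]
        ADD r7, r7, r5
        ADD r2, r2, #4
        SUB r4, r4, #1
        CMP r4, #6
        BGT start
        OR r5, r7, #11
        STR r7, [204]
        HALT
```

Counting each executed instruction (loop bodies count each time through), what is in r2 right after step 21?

208

MOV r5, #4 → r5=4
MOV r7, #11 → r7=11
MOV r4, #9 → r4=9
MOV r2, #200 → r2=200
LSL r7, r7, #4 → r7=11<<4=176
ADD r7, r7, #6 → r7=176+6=182
LDR r5, [r2] → r5=M[200]=17
ADD r7, r7, r5 → r7=182+17=199
ADD r2, r2, #4 → r2=200+4=204
SUB r4, r4, #1 → r4=9-1=8
CMP r4, #6  (cmp 8,6)
BGT start: taken
LSL r7, r7, #4 → r7=199<<4=3184
ADD r7, r7, #6 → r7=3184+6=3190
LDR r5, [r2] → r5=M[204]=7
ADD r7, r7, r5 → r7=3190+7=3197
ADD r2, r2, #4 → r2=204+4=208
SUB r4, r4, #1 → r4=8-1=7
CMP r4, #6  (cmp 7,6)
BGT start: taken
LSL r7, r7, #4 → r7=3197<<4=51152
After step 21: r2 = 208.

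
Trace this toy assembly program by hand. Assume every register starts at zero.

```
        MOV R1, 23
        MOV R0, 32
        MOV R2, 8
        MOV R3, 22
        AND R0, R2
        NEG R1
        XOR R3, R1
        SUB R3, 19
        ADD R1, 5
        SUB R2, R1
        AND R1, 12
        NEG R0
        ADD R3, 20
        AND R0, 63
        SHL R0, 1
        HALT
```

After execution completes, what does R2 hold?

MOV R1, 23 → R1=23
MOV R0, 32 → R0=32
MOV R2, 8 → R2=8
MOV R3, 22 → R3=22
AND R0, R2 → R0=32&8=0
NEG R1 → R1=-(23)=-23
XOR R3, R1 → R3=22^(-23)=-1
SUB R3, 19 → R3=(-1)-19=-20
ADD R1, 5 → R1=(-23)+5=-18
SUB R2, R1 → R2=8-(-18)=26
AND R1, 12 → R1=(-18)&12=12
NEG R0 → R0=-(0)=0
ADD R3, 20 → R3=(-20)+20=0
AND R0, 63 → R0=0&63=0
SHL R0, 1 → R0=0<<1=0
halt.

26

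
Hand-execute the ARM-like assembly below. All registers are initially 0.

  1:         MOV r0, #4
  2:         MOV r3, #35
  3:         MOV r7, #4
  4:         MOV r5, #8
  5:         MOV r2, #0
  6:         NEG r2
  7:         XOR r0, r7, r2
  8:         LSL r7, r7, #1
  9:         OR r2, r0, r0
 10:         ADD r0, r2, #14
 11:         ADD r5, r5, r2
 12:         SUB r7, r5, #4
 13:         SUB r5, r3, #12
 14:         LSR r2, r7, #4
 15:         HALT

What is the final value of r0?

MOV r0, #4 → r0=4
MOV r3, #35 → r3=35
MOV r7, #4 → r7=4
MOV r5, #8 → r5=8
MOV r2, #0 → r2=0
NEG r2 → r2=-(0)=0
XOR r0, r7, r2 → r0=4^0=4
LSL r7, r7, #1 → r7=4<<1=8
OR r2, r0, r0 → r2=4|4=4
ADD r0, r2, #14 → r0=4+14=18
ADD r5, r5, r2 → r5=8+4=12
SUB r7, r5, #4 → r7=12-4=8
SUB r5, r3, #12 → r5=35-12=23
LSR r2, r7, #4 → r2=8>>4=0
halt.

18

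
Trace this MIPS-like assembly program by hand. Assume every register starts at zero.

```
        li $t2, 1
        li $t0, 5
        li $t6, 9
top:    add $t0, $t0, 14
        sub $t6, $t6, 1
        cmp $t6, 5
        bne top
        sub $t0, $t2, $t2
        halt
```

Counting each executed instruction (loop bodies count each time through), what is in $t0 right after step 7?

$t2=1
$t0=5
$t6=9
$t0=5+14=19
$t6=9-1=8
cmp $t6, 5  (cmp 8,5)
bne top: taken
After step 7: $t0 = 19.

19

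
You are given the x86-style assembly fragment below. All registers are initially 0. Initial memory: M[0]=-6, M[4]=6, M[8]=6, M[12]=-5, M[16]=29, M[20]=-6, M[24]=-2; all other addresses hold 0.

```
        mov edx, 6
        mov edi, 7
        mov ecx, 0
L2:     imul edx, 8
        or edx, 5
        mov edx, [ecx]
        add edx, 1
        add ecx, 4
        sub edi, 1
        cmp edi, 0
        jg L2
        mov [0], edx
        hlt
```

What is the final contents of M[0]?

-1

edx=6
edi=7
ecx=0
edx=6*8=48
edx=48|5=53
edx=M[0]=-6
edx=(-6)+1=-5
ecx=0+4=4
edi=7-1=6
cmp edi, 0  (cmp 6,0)
jg L2: taken
edx=(-5)*8=-40
edx=(-40)|5=-35
edx=M[4]=6
edx=6+1=7
ecx=4+4=8
edi=6-1=5
cmp edi, 0  (cmp 5,0)
jg L2: taken
edx=7*8=56
edx=56|5=61
edx=M[8]=6
edx=6+1=7
ecx=8+4=12
edi=5-1=4
cmp edi, 0  (cmp 4,0)
jg L2: taken
edx=7*8=56
edx=56|5=61
edx=M[12]=-5
edx=(-5)+1=-4
ecx=12+4=16
edi=4-1=3
cmp edi, 0  (cmp 3,0)
jg L2: taken
edx=(-4)*8=-32
edx=(-32)|5=-27
edx=M[16]=29
edx=29+1=30
ecx=16+4=20
edi=3-1=2
cmp edi, 0  (cmp 2,0)
jg L2: taken
edx=30*8=240
edx=240|5=245
edx=M[20]=-6
edx=(-6)+1=-5
ecx=20+4=24
edi=2-1=1
cmp edi, 0  (cmp 1,0)
jg L2: taken
edx=(-5)*8=-40
edx=(-40)|5=-35
edx=M[24]=-2
edx=(-2)+1=-1
ecx=24+4=28
edi=1-1=0
cmp edi, 0  (cmp 0,0)
jg L2: not taken
mov [0], edx → M[0]=-1
halt.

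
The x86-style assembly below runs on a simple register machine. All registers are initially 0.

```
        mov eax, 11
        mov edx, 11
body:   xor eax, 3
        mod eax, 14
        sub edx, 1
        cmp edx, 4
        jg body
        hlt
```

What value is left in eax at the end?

8

after mov eax, 11: eax=11
after mov edx, 11: edx=11
after xor eax, 3: eax=11^3=8
after mod eax, 14: eax=8%14=8
after sub edx, 1: edx=11-1=10
cmp edx, 4  (cmp 10,4)
jg body: taken
after xor eax, 3: eax=8^3=11
after mod eax, 14: eax=11%14=11
after sub edx, 1: edx=10-1=9
cmp edx, 4  (cmp 9,4)
jg body: taken
after xor eax, 3: eax=11^3=8
after mod eax, 14: eax=8%14=8
after sub edx, 1: edx=9-1=8
cmp edx, 4  (cmp 8,4)
jg body: taken
after xor eax, 3: eax=8^3=11
after mod eax, 14: eax=11%14=11
after sub edx, 1: edx=8-1=7
cmp edx, 4  (cmp 7,4)
jg body: taken
after xor eax, 3: eax=11^3=8
after mod eax, 14: eax=8%14=8
after sub edx, 1: edx=7-1=6
cmp edx, 4  (cmp 6,4)
jg body: taken
after xor eax, 3: eax=8^3=11
after mod eax, 14: eax=11%14=11
after sub edx, 1: edx=6-1=5
cmp edx, 4  (cmp 5,4)
jg body: taken
after xor eax, 3: eax=11^3=8
after mod eax, 14: eax=8%14=8
after sub edx, 1: edx=5-1=4
cmp edx, 4  (cmp 4,4)
jg body: not taken
halt.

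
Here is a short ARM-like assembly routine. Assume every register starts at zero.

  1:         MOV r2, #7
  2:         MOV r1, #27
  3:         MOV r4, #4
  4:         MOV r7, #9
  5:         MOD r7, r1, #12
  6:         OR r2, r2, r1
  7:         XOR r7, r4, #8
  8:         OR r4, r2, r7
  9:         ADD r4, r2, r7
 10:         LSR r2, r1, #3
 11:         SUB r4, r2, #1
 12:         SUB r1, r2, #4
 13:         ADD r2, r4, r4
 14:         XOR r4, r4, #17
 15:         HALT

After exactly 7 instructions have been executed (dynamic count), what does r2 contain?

r2=7
r1=27
r4=4
r7=9
r7=27%12=3
r2=7|27=31
r7=4^8=12
After step 7: r2 = 31.

31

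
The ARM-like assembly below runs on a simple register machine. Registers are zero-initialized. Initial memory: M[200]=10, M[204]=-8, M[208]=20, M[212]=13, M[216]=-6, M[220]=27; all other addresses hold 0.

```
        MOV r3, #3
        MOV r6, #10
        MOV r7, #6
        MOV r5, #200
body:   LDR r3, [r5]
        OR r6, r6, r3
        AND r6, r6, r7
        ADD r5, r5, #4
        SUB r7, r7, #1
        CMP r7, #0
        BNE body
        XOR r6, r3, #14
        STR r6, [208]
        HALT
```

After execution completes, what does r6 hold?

r3=3
r6=10
r7=6
r5=200
r3=M[200]=10
r6=10|10=10
r6=10&6=2
r5=200+4=204
r7=6-1=5
CMP r7, #0  (cmp 5,0)
BNE body: taken
r3=M[204]=-8
r6=2|(-8)=-6
r6=(-6)&5=0
r5=204+4=208
r7=5-1=4
CMP r7, #0  (cmp 4,0)
BNE body: taken
r3=M[208]=20
r6=0|20=20
r6=20&4=4
r5=208+4=212
r7=4-1=3
CMP r7, #0  (cmp 3,0)
BNE body: taken
r3=M[212]=13
r6=4|13=13
r6=13&3=1
r5=212+4=216
r7=3-1=2
CMP r7, #0  (cmp 2,0)
BNE body: taken
r3=M[216]=-6
r6=1|(-6)=-5
r6=(-5)&2=2
r5=216+4=220
r7=2-1=1
CMP r7, #0  (cmp 1,0)
BNE body: taken
r3=M[220]=27
r6=2|27=27
r6=27&1=1
r5=220+4=224
r7=1-1=0
CMP r7, #0  (cmp 0,0)
BNE body: not taken
r6=27^14=21
STR r6, [208] → M[208]=21
halt.

21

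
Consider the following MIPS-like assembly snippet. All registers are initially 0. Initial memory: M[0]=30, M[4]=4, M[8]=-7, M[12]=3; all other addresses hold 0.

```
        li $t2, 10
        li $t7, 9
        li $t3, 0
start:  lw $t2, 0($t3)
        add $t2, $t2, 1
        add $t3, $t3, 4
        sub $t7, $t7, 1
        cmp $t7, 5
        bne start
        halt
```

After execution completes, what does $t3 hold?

16

li $t2, 10 → $t2=10
li $t7, 9 → $t7=9
li $t3, 0 → $t3=0
lw $t2, 0($t3) → $t2=M[0]=30
add $t2, $t2, 1 → $t2=30+1=31
add $t3, $t3, 4 → $t3=0+4=4
sub $t7, $t7, 1 → $t7=9-1=8
cmp $t7, 5  (cmp 8,5)
bne start: taken
lw $t2, 0($t3) → $t2=M[4]=4
add $t2, $t2, 1 → $t2=4+1=5
add $t3, $t3, 4 → $t3=4+4=8
sub $t7, $t7, 1 → $t7=8-1=7
cmp $t7, 5  (cmp 7,5)
bne start: taken
lw $t2, 0($t3) → $t2=M[8]=-7
add $t2, $t2, 1 → $t2=(-7)+1=-6
add $t3, $t3, 4 → $t3=8+4=12
sub $t7, $t7, 1 → $t7=7-1=6
cmp $t7, 5  (cmp 6,5)
bne start: taken
lw $t2, 0($t3) → $t2=M[12]=3
add $t2, $t2, 1 → $t2=3+1=4
add $t3, $t3, 4 → $t3=12+4=16
sub $t7, $t7, 1 → $t7=6-1=5
cmp $t7, 5  (cmp 5,5)
bne start: not taken
halt.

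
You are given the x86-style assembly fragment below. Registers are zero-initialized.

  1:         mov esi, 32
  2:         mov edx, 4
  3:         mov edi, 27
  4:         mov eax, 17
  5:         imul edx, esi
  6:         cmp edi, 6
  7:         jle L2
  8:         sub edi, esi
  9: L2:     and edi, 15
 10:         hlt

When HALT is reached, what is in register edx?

128

esi=32
edx=4
edi=27
eax=17
edx=4*32=128
cmp edi, 6  (cmp 27,6)
jle L2: not taken
edi=27-32=-5
edi=(-5)&15=11
halt.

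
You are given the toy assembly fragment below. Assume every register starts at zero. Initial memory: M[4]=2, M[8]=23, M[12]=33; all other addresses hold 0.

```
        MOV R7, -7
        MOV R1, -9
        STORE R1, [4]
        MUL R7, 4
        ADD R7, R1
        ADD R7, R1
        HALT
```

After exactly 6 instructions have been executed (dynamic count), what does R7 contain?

-46

R7=-7
R1=-9
STORE R1, [4] → M[4]=-9
R7=(-7)*4=-28
R7=(-28)+(-9)=-37
R7=(-37)+(-9)=-46
After step 6: R7 = -46.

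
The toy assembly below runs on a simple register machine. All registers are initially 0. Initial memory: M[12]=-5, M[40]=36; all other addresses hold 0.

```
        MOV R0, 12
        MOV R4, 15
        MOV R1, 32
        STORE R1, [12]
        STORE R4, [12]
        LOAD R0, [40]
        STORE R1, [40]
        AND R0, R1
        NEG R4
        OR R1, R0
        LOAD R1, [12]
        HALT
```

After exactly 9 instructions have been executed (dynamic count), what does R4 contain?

after MOV R0, 12: R0=12
after MOV R4, 15: R4=15
after MOV R1, 32: R1=32
STORE R1, [12] → M[12]=32
STORE R4, [12] → M[12]=15
after LOAD R0, [40]: R0=M[40]=36
STORE R1, [40] → M[40]=32
after AND R0, R1: R0=36&32=32
after NEG R4: R4=-(15)=-15
After step 9: R4 = -15.

-15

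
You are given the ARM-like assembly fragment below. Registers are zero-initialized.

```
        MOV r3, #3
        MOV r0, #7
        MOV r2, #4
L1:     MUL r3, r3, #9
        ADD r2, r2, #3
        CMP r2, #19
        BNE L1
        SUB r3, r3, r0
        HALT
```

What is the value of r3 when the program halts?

177140

MOV r3, #3 → r3=3
MOV r0, #7 → r0=7
MOV r2, #4 → r2=4
MUL r3, r3, #9 → r3=3*9=27
ADD r2, r2, #3 → r2=4+3=7
CMP r2, #19  (cmp 7,19)
BNE L1: taken
MUL r3, r3, #9 → r3=27*9=243
ADD r2, r2, #3 → r2=7+3=10
CMP r2, #19  (cmp 10,19)
BNE L1: taken
MUL r3, r3, #9 → r3=243*9=2187
ADD r2, r2, #3 → r2=10+3=13
CMP r2, #19  (cmp 13,19)
BNE L1: taken
MUL r3, r3, #9 → r3=2187*9=19683
ADD r2, r2, #3 → r2=13+3=16
CMP r2, #19  (cmp 16,19)
BNE L1: taken
MUL r3, r3, #9 → r3=19683*9=177147
ADD r2, r2, #3 → r2=16+3=19
CMP r2, #19  (cmp 19,19)
BNE L1: not taken
SUB r3, r3, r0 → r3=177147-7=177140
halt.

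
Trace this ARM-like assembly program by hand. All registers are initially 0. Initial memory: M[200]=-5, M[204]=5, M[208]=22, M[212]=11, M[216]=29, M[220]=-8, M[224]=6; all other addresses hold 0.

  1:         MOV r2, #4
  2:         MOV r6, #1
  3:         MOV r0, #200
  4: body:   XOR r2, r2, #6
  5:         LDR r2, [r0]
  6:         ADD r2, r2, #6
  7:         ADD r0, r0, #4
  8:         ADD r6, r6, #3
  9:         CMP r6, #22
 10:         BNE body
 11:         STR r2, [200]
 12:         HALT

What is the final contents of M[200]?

12

after MOV r2, #4: r2=4
after MOV r6, #1: r6=1
after MOV r0, #200: r0=200
after XOR r2, r2, #6: r2=4^6=2
after LDR r2, [r0]: r2=M[200]=-5
after ADD r2, r2, #6: r2=(-5)+6=1
after ADD r0, r0, #4: r0=200+4=204
after ADD r6, r6, #3: r6=1+3=4
CMP r6, #22  (cmp 4,22)
BNE body: taken
after XOR r2, r2, #6: r2=1^6=7
after LDR r2, [r0]: r2=M[204]=5
after ADD r2, r2, #6: r2=5+6=11
after ADD r0, r0, #4: r0=204+4=208
after ADD r6, r6, #3: r6=4+3=7
CMP r6, #22  (cmp 7,22)
BNE body: taken
after XOR r2, r2, #6: r2=11^6=13
after LDR r2, [r0]: r2=M[208]=22
after ADD r2, r2, #6: r2=22+6=28
after ADD r0, r0, #4: r0=208+4=212
after ADD r6, r6, #3: r6=7+3=10
CMP r6, #22  (cmp 10,22)
BNE body: taken
after XOR r2, r2, #6: r2=28^6=26
after LDR r2, [r0]: r2=M[212]=11
after ADD r2, r2, #6: r2=11+6=17
after ADD r0, r0, #4: r0=212+4=216
after ADD r6, r6, #3: r6=10+3=13
CMP r6, #22  (cmp 13,22)
BNE body: taken
after XOR r2, r2, #6: r2=17^6=23
after LDR r2, [r0]: r2=M[216]=29
after ADD r2, r2, #6: r2=29+6=35
after ADD r0, r0, #4: r0=216+4=220
after ADD r6, r6, #3: r6=13+3=16
CMP r6, #22  (cmp 16,22)
BNE body: taken
after XOR r2, r2, #6: r2=35^6=37
after LDR r2, [r0]: r2=M[220]=-8
after ADD r2, r2, #6: r2=(-8)+6=-2
after ADD r0, r0, #4: r0=220+4=224
after ADD r6, r6, #3: r6=16+3=19
CMP r6, #22  (cmp 19,22)
BNE body: taken
after XOR r2, r2, #6: r2=(-2)^6=-8
after LDR r2, [r0]: r2=M[224]=6
after ADD r2, r2, #6: r2=6+6=12
after ADD r0, r0, #4: r0=224+4=228
after ADD r6, r6, #3: r6=19+3=22
CMP r6, #22  (cmp 22,22)
BNE body: not taken
STR r2, [200] → M[200]=12
halt.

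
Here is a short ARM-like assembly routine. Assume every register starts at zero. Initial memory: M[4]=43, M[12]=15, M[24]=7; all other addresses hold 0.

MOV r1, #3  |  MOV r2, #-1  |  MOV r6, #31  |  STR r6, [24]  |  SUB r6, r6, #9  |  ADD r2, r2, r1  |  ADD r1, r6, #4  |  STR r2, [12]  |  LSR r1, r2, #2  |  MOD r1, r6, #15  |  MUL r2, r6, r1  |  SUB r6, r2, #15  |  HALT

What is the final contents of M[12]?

2

MOV r1, #3 → r1=3
MOV r2, #-1 → r2=-1
MOV r6, #31 → r6=31
STR r6, [24] → M[24]=31
SUB r6, r6, #9 → r6=31-9=22
ADD r2, r2, r1 → r2=(-1)+3=2
ADD r1, r6, #4 → r1=22+4=26
STR r2, [12] → M[12]=2
LSR r1, r2, #2 → r1=2>>2=0
MOD r1, r6, #15 → r1=22%15=7
MUL r2, r6, r1 → r2=22*7=154
SUB r6, r2, #15 → r6=154-15=139
halt.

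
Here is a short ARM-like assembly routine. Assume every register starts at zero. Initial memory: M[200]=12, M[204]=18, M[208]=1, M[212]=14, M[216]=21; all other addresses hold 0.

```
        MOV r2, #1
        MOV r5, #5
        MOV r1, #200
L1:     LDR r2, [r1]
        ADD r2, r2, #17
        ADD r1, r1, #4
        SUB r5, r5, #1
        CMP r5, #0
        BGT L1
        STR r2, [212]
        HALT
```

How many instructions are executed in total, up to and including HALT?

35

MOV r2, #1 → r2=1
MOV r5, #5 → r5=5
MOV r1, #200 → r1=200
LDR r2, [r1] → r2=M[200]=12
ADD r2, r2, #17 → r2=12+17=29
ADD r1, r1, #4 → r1=200+4=204
SUB r5, r5, #1 → r5=5-1=4
CMP r5, #0  (cmp 4,0)
BGT L1: taken
LDR r2, [r1] → r2=M[204]=18
ADD r2, r2, #17 → r2=18+17=35
ADD r1, r1, #4 → r1=204+4=208
SUB r5, r5, #1 → r5=4-1=3
CMP r5, #0  (cmp 3,0)
BGT L1: taken
LDR r2, [r1] → r2=M[208]=1
ADD r2, r2, #17 → r2=1+17=18
ADD r1, r1, #4 → r1=208+4=212
SUB r5, r5, #1 → r5=3-1=2
CMP r5, #0  (cmp 2,0)
BGT L1: taken
LDR r2, [r1] → r2=M[212]=14
ADD r2, r2, #17 → r2=14+17=31
ADD r1, r1, #4 → r1=212+4=216
SUB r5, r5, #1 → r5=2-1=1
CMP r5, #0  (cmp 1,0)
BGT L1: taken
LDR r2, [r1] → r2=M[216]=21
ADD r2, r2, #17 → r2=21+17=38
ADD r1, r1, #4 → r1=216+4=220
SUB r5, r5, #1 → r5=1-1=0
CMP r5, #0  (cmp 0,0)
BGT L1: not taken
STR r2, [212] → M[212]=38
halt.
Total executed instructions: 35.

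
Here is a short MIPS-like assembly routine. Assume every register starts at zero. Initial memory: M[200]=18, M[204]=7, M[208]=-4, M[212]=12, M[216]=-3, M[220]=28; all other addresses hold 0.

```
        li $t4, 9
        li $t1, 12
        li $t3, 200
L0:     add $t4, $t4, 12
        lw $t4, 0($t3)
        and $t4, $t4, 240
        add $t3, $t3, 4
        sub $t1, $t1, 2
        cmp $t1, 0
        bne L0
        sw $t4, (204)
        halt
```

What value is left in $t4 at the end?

16

after li $t4, 9: $t4=9
after li $t1, 12: $t1=12
after li $t3, 200: $t3=200
after add $t4, $t4, 12: $t4=9+12=21
after lw $t4, 0($t3): $t4=M[200]=18
after and $t4, $t4, 240: $t4=18&240=16
after add $t3, $t3, 4: $t3=200+4=204
after sub $t1, $t1, 2: $t1=12-2=10
cmp $t1, 0  (cmp 10,0)
bne L0: taken
after add $t4, $t4, 12: $t4=16+12=28
after lw $t4, 0($t3): $t4=M[204]=7
after and $t4, $t4, 240: $t4=7&240=0
after add $t3, $t3, 4: $t3=204+4=208
after sub $t1, $t1, 2: $t1=10-2=8
cmp $t1, 0  (cmp 8,0)
bne L0: taken
after add $t4, $t4, 12: $t4=0+12=12
after lw $t4, 0($t3): $t4=M[208]=-4
after and $t4, $t4, 240: $t4=(-4)&240=240
after add $t3, $t3, 4: $t3=208+4=212
after sub $t1, $t1, 2: $t1=8-2=6
cmp $t1, 0  (cmp 6,0)
bne L0: taken
after add $t4, $t4, 12: $t4=240+12=252
after lw $t4, 0($t3): $t4=M[212]=12
after and $t4, $t4, 240: $t4=12&240=0
after add $t3, $t3, 4: $t3=212+4=216
after sub $t1, $t1, 2: $t1=6-2=4
cmp $t1, 0  (cmp 4,0)
bne L0: taken
after add $t4, $t4, 12: $t4=0+12=12
after lw $t4, 0($t3): $t4=M[216]=-3
after and $t4, $t4, 240: $t4=(-3)&240=240
after add $t3, $t3, 4: $t3=216+4=220
after sub $t1, $t1, 2: $t1=4-2=2
cmp $t1, 0  (cmp 2,0)
bne L0: taken
after add $t4, $t4, 12: $t4=240+12=252
after lw $t4, 0($t3): $t4=M[220]=28
after and $t4, $t4, 240: $t4=28&240=16
after add $t3, $t3, 4: $t3=220+4=224
after sub $t1, $t1, 2: $t1=2-2=0
cmp $t1, 0  (cmp 0,0)
bne L0: not taken
sw $t4, (204) → M[204]=16
halt.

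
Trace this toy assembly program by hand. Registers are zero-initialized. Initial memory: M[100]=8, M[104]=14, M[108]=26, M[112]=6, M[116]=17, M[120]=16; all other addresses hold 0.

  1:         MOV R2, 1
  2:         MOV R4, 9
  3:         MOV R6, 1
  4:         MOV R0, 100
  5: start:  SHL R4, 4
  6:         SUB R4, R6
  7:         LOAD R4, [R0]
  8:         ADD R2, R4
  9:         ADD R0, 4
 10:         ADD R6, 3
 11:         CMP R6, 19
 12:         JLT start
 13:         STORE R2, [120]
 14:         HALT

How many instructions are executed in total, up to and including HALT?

MOV R2, 1 → R2=1
MOV R4, 9 → R4=9
MOV R6, 1 → R6=1
MOV R0, 100 → R0=100
SHL R4, 4 → R4=9<<4=144
SUB R4, R6 → R4=144-1=143
LOAD R4, [R0] → R4=M[100]=8
ADD R2, R4 → R2=1+8=9
ADD R0, 4 → R0=100+4=104
ADD R6, 3 → R6=1+3=4
CMP R6, 19  (cmp 4,19)
JLT start: taken
SHL R4, 4 → R4=8<<4=128
SUB R4, R6 → R4=128-4=124
LOAD R4, [R0] → R4=M[104]=14
ADD R2, R4 → R2=9+14=23
ADD R0, 4 → R0=104+4=108
ADD R6, 3 → R6=4+3=7
CMP R6, 19  (cmp 7,19)
JLT start: taken
SHL R4, 4 → R4=14<<4=224
SUB R4, R6 → R4=224-7=217
LOAD R4, [R0] → R4=M[108]=26
ADD R2, R4 → R2=23+26=49
ADD R0, 4 → R0=108+4=112
ADD R6, 3 → R6=7+3=10
CMP R6, 19  (cmp 10,19)
JLT start: taken
SHL R4, 4 → R4=26<<4=416
SUB R4, R6 → R4=416-10=406
LOAD R4, [R0] → R4=M[112]=6
ADD R2, R4 → R2=49+6=55
ADD R0, 4 → R0=112+4=116
ADD R6, 3 → R6=10+3=13
CMP R6, 19  (cmp 13,19)
JLT start: taken
SHL R4, 4 → R4=6<<4=96
SUB R4, R6 → R4=96-13=83
LOAD R4, [R0] → R4=M[116]=17
ADD R2, R4 → R2=55+17=72
ADD R0, 4 → R0=116+4=120
ADD R6, 3 → R6=13+3=16
CMP R6, 19  (cmp 16,19)
JLT start: taken
SHL R4, 4 → R4=17<<4=272
SUB R4, R6 → R4=272-16=256
LOAD R4, [R0] → R4=M[120]=16
ADD R2, R4 → R2=72+16=88
ADD R0, 4 → R0=120+4=124
ADD R6, 3 → R6=16+3=19
CMP R6, 19  (cmp 19,19)
JLT start: not taken
STORE R2, [120] → M[120]=88
halt.
Total executed instructions: 54.

54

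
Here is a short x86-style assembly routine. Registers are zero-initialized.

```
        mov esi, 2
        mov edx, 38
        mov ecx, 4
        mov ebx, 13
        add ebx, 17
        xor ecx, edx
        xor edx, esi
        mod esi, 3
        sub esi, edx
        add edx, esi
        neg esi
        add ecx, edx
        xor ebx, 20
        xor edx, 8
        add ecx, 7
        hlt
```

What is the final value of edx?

10

after mov esi, 2: esi=2
after mov edx, 38: edx=38
after mov ecx, 4: ecx=4
after mov ebx, 13: ebx=13
after add ebx, 17: ebx=13+17=30
after xor ecx, edx: ecx=4^38=34
after xor edx, esi: edx=38^2=36
after mod esi, 3: esi=2%3=2
after sub esi, edx: esi=2-36=-34
after add edx, esi: edx=36+(-34)=2
after neg esi: esi=-(-34)=34
after add ecx, edx: ecx=34+2=36
after xor ebx, 20: ebx=30^20=10
after xor edx, 8: edx=2^8=10
after add ecx, 7: ecx=36+7=43
halt.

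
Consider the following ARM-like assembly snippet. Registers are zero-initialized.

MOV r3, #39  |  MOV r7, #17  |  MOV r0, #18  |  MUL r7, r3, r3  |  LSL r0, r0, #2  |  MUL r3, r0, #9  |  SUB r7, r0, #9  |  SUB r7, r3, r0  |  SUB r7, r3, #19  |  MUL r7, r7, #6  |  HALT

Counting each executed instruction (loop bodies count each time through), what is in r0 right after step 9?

MOV r3, #39 → r3=39
MOV r7, #17 → r7=17
MOV r0, #18 → r0=18
MUL r7, r3, r3 → r7=39*39=1521
LSL r0, r0, #2 → r0=18<<2=72
MUL r3, r0, #9 → r3=72*9=648
SUB r7, r0, #9 → r7=72-9=63
SUB r7, r3, r0 → r7=648-72=576
SUB r7, r3, #19 → r7=648-19=629
After step 9: r0 = 72.

72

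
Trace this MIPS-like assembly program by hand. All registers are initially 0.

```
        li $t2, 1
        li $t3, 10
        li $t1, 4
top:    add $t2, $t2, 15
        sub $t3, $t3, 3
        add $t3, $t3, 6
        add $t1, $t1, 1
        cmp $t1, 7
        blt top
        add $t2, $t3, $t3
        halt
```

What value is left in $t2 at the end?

38

$t2=1
$t3=10
$t1=4
$t2=1+15=16
$t3=10-3=7
$t3=7+6=13
$t1=4+1=5
cmp $t1, 7  (cmp 5,7)
blt top: taken
$t2=16+15=31
$t3=13-3=10
$t3=10+6=16
$t1=5+1=6
cmp $t1, 7  (cmp 6,7)
blt top: taken
$t2=31+15=46
$t3=16-3=13
$t3=13+6=19
$t1=6+1=7
cmp $t1, 7  (cmp 7,7)
blt top: not taken
$t2=19+19=38
halt.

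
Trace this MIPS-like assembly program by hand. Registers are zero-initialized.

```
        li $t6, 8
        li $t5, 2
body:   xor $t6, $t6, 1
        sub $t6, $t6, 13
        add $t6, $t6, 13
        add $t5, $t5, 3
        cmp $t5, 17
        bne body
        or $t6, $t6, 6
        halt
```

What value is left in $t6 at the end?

after li $t6, 8: $t6=8
after li $t5, 2: $t5=2
after xor $t6, $t6, 1: $t6=8^1=9
after sub $t6, $t6, 13: $t6=9-13=-4
after add $t6, $t6, 13: $t6=(-4)+13=9
after add $t5, $t5, 3: $t5=2+3=5
cmp $t5, 17  (cmp 5,17)
bne body: taken
after xor $t6, $t6, 1: $t6=9^1=8
after sub $t6, $t6, 13: $t6=8-13=-5
after add $t6, $t6, 13: $t6=(-5)+13=8
after add $t5, $t5, 3: $t5=5+3=8
cmp $t5, 17  (cmp 8,17)
bne body: taken
after xor $t6, $t6, 1: $t6=8^1=9
after sub $t6, $t6, 13: $t6=9-13=-4
after add $t6, $t6, 13: $t6=(-4)+13=9
after add $t5, $t5, 3: $t5=8+3=11
cmp $t5, 17  (cmp 11,17)
bne body: taken
after xor $t6, $t6, 1: $t6=9^1=8
after sub $t6, $t6, 13: $t6=8-13=-5
after add $t6, $t6, 13: $t6=(-5)+13=8
after add $t5, $t5, 3: $t5=11+3=14
cmp $t5, 17  (cmp 14,17)
bne body: taken
after xor $t6, $t6, 1: $t6=8^1=9
after sub $t6, $t6, 13: $t6=9-13=-4
after add $t6, $t6, 13: $t6=(-4)+13=9
after add $t5, $t5, 3: $t5=14+3=17
cmp $t5, 17  (cmp 17,17)
bne body: not taken
after or $t6, $t6, 6: $t6=9|6=15
halt.

15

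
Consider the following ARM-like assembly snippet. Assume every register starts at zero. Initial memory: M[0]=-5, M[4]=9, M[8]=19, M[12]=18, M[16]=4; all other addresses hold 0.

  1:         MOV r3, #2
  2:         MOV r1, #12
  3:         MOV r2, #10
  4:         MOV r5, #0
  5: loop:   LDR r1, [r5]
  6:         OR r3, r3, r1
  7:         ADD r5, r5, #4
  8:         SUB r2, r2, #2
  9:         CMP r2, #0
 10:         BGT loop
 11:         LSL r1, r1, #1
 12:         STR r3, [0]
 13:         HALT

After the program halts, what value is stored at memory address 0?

-1

after MOV r3, #2: r3=2
after MOV r1, #12: r1=12
after MOV r2, #10: r2=10
after MOV r5, #0: r5=0
after LDR r1, [r5]: r1=M[0]=-5
after OR r3, r3, r1: r3=2|(-5)=-5
after ADD r5, r5, #4: r5=0+4=4
after SUB r2, r2, #2: r2=10-2=8
CMP r2, #0  (cmp 8,0)
BGT loop: taken
after LDR r1, [r5]: r1=M[4]=9
after OR r3, r3, r1: r3=(-5)|9=-5
after ADD r5, r5, #4: r5=4+4=8
after SUB r2, r2, #2: r2=8-2=6
CMP r2, #0  (cmp 6,0)
BGT loop: taken
after LDR r1, [r5]: r1=M[8]=19
after OR r3, r3, r1: r3=(-5)|19=-5
after ADD r5, r5, #4: r5=8+4=12
after SUB r2, r2, #2: r2=6-2=4
CMP r2, #0  (cmp 4,0)
BGT loop: taken
after LDR r1, [r5]: r1=M[12]=18
after OR r3, r3, r1: r3=(-5)|18=-5
after ADD r5, r5, #4: r5=12+4=16
after SUB r2, r2, #2: r2=4-2=2
CMP r2, #0  (cmp 2,0)
BGT loop: taken
after LDR r1, [r5]: r1=M[16]=4
after OR r3, r3, r1: r3=(-5)|4=-1
after ADD r5, r5, #4: r5=16+4=20
after SUB r2, r2, #2: r2=2-2=0
CMP r2, #0  (cmp 0,0)
BGT loop: not taken
after LSL r1, r1, #1: r1=4<<1=8
STR r3, [0] → M[0]=-1
halt.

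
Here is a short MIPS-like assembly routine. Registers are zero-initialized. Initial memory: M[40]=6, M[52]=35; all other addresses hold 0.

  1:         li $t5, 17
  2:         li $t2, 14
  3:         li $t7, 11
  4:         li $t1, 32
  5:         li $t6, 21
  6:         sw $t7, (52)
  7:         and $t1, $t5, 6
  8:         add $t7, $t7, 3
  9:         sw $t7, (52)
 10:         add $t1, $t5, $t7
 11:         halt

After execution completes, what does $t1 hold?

$t5=17
$t2=14
$t7=11
$t1=32
$t6=21
sw $t7, (52) → M[52]=11
$t1=17&6=0
$t7=11+3=14
sw $t7, (52) → M[52]=14
$t1=17+14=31
halt.

31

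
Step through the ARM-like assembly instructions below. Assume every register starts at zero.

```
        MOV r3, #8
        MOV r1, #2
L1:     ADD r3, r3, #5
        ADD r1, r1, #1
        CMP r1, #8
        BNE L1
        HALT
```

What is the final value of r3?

r3=8
r1=2
r3=8+5=13
r1=2+1=3
CMP r1, #8  (cmp 3,8)
BNE L1: taken
r3=13+5=18
r1=3+1=4
CMP r1, #8  (cmp 4,8)
BNE L1: taken
r3=18+5=23
r1=4+1=5
CMP r1, #8  (cmp 5,8)
BNE L1: taken
r3=23+5=28
r1=5+1=6
CMP r1, #8  (cmp 6,8)
BNE L1: taken
r3=28+5=33
r1=6+1=7
CMP r1, #8  (cmp 7,8)
BNE L1: taken
r3=33+5=38
r1=7+1=8
CMP r1, #8  (cmp 8,8)
BNE L1: not taken
halt.

38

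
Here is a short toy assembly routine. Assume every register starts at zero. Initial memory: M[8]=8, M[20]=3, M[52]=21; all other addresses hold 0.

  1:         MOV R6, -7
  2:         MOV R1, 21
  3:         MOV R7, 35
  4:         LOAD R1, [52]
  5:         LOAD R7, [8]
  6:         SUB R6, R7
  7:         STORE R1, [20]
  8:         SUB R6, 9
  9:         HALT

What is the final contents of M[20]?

MOV R6, -7 → R6=-7
MOV R1, 21 → R1=21
MOV R7, 35 → R7=35
LOAD R1, [52] → R1=M[52]=21
LOAD R7, [8] → R7=M[8]=8
SUB R6, R7 → R6=(-7)-8=-15
STORE R1, [20] → M[20]=21
SUB R6, 9 → R6=(-15)-9=-24
halt.

21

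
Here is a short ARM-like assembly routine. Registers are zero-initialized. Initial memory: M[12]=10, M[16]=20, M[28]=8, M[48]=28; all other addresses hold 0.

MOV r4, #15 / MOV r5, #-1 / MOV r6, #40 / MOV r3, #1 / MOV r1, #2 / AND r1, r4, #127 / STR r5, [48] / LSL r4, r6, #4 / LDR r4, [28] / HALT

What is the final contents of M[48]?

-1

after MOV r4, #15: r4=15
after MOV r5, #-1: r5=-1
after MOV r6, #40: r6=40
after MOV r3, #1: r3=1
after MOV r1, #2: r1=2
after AND r1, r4, #127: r1=15&127=15
STR r5, [48] → M[48]=-1
after LSL r4, r6, #4: r4=40<<4=640
after LDR r4, [28]: r4=M[28]=8
halt.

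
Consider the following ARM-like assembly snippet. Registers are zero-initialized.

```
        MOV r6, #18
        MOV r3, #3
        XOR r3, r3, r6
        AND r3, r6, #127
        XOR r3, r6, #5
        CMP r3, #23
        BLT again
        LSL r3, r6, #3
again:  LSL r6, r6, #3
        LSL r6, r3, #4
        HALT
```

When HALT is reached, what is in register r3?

144

after MOV r6, #18: r6=18
after MOV r3, #3: r3=3
after XOR r3, r3, r6: r3=3^18=17
after AND r3, r6, #127: r3=18&127=18
after XOR r3, r6, #5: r3=18^5=23
CMP r3, #23  (cmp 23,23)
BLT again: not taken
after LSL r3, r6, #3: r3=18<<3=144
after LSL r6, r6, #3: r6=18<<3=144
after LSL r6, r3, #4: r6=144<<4=2304
halt.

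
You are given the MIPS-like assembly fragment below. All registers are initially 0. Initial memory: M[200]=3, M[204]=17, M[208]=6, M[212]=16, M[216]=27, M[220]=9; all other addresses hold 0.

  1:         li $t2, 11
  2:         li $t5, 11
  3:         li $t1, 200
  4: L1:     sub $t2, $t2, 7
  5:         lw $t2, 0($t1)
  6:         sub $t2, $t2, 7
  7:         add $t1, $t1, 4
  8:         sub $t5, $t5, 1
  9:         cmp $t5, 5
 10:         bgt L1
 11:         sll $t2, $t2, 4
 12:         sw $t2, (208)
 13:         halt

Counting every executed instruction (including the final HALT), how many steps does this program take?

after li $t2, 11: $t2=11
after li $t5, 11: $t5=11
after li $t1, 200: $t1=200
after sub $t2, $t2, 7: $t2=11-7=4
after lw $t2, 0($t1): $t2=M[200]=3
after sub $t2, $t2, 7: $t2=3-7=-4
after add $t1, $t1, 4: $t1=200+4=204
after sub $t5, $t5, 1: $t5=11-1=10
cmp $t5, 5  (cmp 10,5)
bgt L1: taken
after sub $t2, $t2, 7: $t2=(-4)-7=-11
after lw $t2, 0($t1): $t2=M[204]=17
after sub $t2, $t2, 7: $t2=17-7=10
after add $t1, $t1, 4: $t1=204+4=208
after sub $t5, $t5, 1: $t5=10-1=9
cmp $t5, 5  (cmp 9,5)
bgt L1: taken
after sub $t2, $t2, 7: $t2=10-7=3
after lw $t2, 0($t1): $t2=M[208]=6
after sub $t2, $t2, 7: $t2=6-7=-1
after add $t1, $t1, 4: $t1=208+4=212
after sub $t5, $t5, 1: $t5=9-1=8
cmp $t5, 5  (cmp 8,5)
bgt L1: taken
after sub $t2, $t2, 7: $t2=(-1)-7=-8
after lw $t2, 0($t1): $t2=M[212]=16
after sub $t2, $t2, 7: $t2=16-7=9
after add $t1, $t1, 4: $t1=212+4=216
after sub $t5, $t5, 1: $t5=8-1=7
cmp $t5, 5  (cmp 7,5)
bgt L1: taken
after sub $t2, $t2, 7: $t2=9-7=2
after lw $t2, 0($t1): $t2=M[216]=27
after sub $t2, $t2, 7: $t2=27-7=20
after add $t1, $t1, 4: $t1=216+4=220
after sub $t5, $t5, 1: $t5=7-1=6
cmp $t5, 5  (cmp 6,5)
bgt L1: taken
after sub $t2, $t2, 7: $t2=20-7=13
after lw $t2, 0($t1): $t2=M[220]=9
after sub $t2, $t2, 7: $t2=9-7=2
after add $t1, $t1, 4: $t1=220+4=224
after sub $t5, $t5, 1: $t5=6-1=5
cmp $t5, 5  (cmp 5,5)
bgt L1: not taken
after sll $t2, $t2, 4: $t2=2<<4=32
sw $t2, (208) → M[208]=32
halt.
Total executed instructions: 48.

48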